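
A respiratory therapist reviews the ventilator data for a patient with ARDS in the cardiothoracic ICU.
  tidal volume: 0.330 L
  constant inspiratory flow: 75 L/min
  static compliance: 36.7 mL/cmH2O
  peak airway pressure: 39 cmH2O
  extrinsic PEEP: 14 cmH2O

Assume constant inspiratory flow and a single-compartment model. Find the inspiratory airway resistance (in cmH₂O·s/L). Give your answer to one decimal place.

12.8

Flow: 75 L/min ÷ 60 = 1.25 L/s.
Equation of motion (constant flow): PIP = Vt/C + R·V̇ + PEEP.
R·V̇ = PIP − Vt/C − PEEP = 39 − 330/36.7 − 14 = 39 − 8.992 − 14 = 16.008 cmH2O.
R = 16.008 / 1.25 = 12.806 cmH2O·s/L.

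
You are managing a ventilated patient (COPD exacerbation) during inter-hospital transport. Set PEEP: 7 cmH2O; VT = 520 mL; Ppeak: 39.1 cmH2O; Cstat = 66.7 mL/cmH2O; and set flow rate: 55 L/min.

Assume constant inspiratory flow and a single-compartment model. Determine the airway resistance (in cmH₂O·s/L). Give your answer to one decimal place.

26.5

Flow: 55 L/min ÷ 60 = 0.9167 L/s.
Equation of motion (constant flow): PIP = Vt/C + R·V̇ + PEEP.
R·V̇ = PIP − Vt/C − PEEP = 39.1 − 520/66.7 − 7 = 39.1 − 7.796 − 7 = 24.304 cmH2O.
R = 24.304 / 0.9167 = 26.512 cmH2O·s/L.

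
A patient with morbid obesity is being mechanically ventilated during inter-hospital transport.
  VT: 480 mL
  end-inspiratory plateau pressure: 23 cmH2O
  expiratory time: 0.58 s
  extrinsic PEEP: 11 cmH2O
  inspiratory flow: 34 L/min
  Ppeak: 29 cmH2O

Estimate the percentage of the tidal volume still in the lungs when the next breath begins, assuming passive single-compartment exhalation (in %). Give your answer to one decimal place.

Flow: 34 L/min ÷ 60 = 0.5667 L/s.
R = (PIP − Pplat)/V̇ = (29 − 23) / 0.5667 = 6.0/0.5667 = 10.588 cmH2O·s/L.
C = Vt/(Pplat − PEEP) = 480.0 / (23 − 11) = 480.0/12.0 = 40.0 mL/cmH2O.
τ = R × C = 10.588 × 0.04 L/cmH2O = 0.4235 s.
Fraction remaining at end-expiration = e^(−Te/τ) = e^(−0.58/0.4235) = 0.2542 → 25.42%.

25.4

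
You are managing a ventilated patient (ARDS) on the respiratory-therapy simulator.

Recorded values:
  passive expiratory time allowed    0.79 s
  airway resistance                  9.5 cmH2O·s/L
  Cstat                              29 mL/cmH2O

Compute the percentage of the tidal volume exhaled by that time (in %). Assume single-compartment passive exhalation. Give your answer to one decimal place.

τ = R × C = 9.5 × 29 mL/cmH2O = 9.5 × 0.029 L/cmH2O = 0.2755 s.
Passive exhalation: V(t)/V₀ = e^(−t/τ) = e^(−0.79/0.2755) = 0.05684.
Fraction exhaled = 1 − 0.05684 = 0.9432 → 94.32%.

94.3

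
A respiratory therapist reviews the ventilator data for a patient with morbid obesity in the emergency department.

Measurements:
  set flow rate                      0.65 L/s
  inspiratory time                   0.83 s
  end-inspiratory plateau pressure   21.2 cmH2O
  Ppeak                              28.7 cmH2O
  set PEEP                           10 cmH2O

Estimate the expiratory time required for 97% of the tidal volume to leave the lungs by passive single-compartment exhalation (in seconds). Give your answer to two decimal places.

Vt = flow × Ti = 0.65 L/s × 0.83 s × 1000 mL/L = 539.5 mL.
R = (PIP − Pplat)/V̇ = (28.7 − 21.2) / 0.65 = 7.5/0.65 = 11.538 cmH2O·s/L.
C = Vt/(Pplat − PEEP) = 539.5 / (21.2 − 10) = 539.5/11.2 = 48.17 mL/cmH2O.
τ = R × C = 11.538 × 0.04817 L/cmH2O = 0.5558 s.
t = −τ·ln(1 − 0.97) = −0.5558·ln(0.03) = 1.949 s.

1.95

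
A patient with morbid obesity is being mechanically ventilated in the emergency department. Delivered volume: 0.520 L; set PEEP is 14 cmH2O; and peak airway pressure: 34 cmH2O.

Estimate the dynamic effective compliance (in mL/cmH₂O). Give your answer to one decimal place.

26.0

Dynamic compliance = Vt / (PIP − PEEP) = 520 / (34 − 14) = 520 / 20.0 = 26.0 mL/cmH2O.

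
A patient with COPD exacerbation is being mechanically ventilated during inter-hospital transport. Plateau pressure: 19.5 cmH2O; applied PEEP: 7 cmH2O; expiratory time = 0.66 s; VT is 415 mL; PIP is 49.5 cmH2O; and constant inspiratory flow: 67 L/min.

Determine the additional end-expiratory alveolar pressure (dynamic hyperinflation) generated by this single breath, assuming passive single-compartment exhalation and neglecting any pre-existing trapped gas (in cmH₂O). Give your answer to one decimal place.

Flow: 67 L/min ÷ 60 = 1.1167 L/s.
R = (PIP − Pplat)/V̇ = (49.5 − 19.5) / 1.1167 = 30.0/1.1167 = 26.865 cmH2O·s/L.
C = Vt/(Pplat − PEEP) = 415.0 / (19.5 − 7) = 415.0/12.5 = 33.2 mL/cmH2O.
τ = R × C = 26.865 × 0.0332 L/cmH2O = 0.8919 s.
Fraction remaining = e^(−Te/τ) = e^(−0.66/0.8919) = 0.4771; trapped volume = 415.0 × 0.4771 = 198.0 mL.
Additional alveolar pressure from trapping ≈ V_trapped / C = 198.0 / 33.2 = 5.964 cmH2O.

6.0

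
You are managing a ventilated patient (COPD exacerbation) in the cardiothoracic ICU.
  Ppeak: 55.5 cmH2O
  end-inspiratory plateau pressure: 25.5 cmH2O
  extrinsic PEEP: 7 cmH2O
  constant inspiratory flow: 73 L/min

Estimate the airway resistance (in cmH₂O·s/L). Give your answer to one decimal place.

Flow: 73 L/min ÷ 60 = 1.2167 L/s.
Raw = (PIP − Pplat) / flow = (55.5 − 25.5) / 1.2167 = 30.0 / 1.2167 = 24.657 cmH2O·s/L.

24.7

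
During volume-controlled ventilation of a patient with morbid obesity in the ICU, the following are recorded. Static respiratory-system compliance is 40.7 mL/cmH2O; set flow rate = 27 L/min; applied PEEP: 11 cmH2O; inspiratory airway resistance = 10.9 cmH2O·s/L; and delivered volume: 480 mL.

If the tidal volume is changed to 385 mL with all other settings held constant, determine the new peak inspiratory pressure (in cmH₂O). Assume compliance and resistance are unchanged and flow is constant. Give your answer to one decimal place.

Flow: 27 L/min ÷ 60 = 0.45 L/s.
PIP = Vt/C + R·V̇ + PEEP (constant-flow equation of motion).
Only the elastic term changes: ΔPIP = ΔVt / C = (385 − 480) / 40.7 = -2.334 cmH2O.
Original PIP = 480/40.7 + 10.9×0.45 + 11 = 27.699 cmH2O; new PIP = 27.699 + (-2.334) = 25.365 cmH2O.

25.4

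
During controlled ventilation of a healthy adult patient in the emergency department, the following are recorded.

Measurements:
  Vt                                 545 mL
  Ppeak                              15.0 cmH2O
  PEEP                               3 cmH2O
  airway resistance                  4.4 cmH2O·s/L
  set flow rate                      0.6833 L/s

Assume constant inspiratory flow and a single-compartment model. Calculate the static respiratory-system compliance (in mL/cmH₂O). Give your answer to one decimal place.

Equation of motion (constant flow): PIP = Vt/C + R·V̇ + PEEP.
Vt/C = PIP − R·V̇ − PEEP = 15.0 − 4.4×0.6833 − 3 = 15.0 − 3.007 − 3 = 8.993 cmH2O.
C = Vt / 8.993 = 545 / 8.993 = 60.603 mL/cmH2O.

60.6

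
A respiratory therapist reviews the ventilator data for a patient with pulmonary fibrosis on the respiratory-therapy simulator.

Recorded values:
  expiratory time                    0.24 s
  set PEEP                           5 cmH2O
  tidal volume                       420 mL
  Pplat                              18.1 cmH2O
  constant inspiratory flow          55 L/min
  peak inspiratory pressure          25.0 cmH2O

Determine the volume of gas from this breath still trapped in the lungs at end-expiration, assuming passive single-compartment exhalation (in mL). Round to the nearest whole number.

Flow: 55 L/min ÷ 60 = 0.9167 L/s.
R = (PIP − Pplat)/V̇ = (25.0 − 18.1) / 0.9167 = 6.9/0.9167 = 7.527 cmH2O·s/L.
C = Vt/(Pplat − PEEP) = 420.0 / (18.1 − 5) = 420.0/13.1 = 32.061 mL/cmH2O.
τ = R × C = 7.527 × 0.03206 L/cmH2O = 0.2413 s.
Fraction remaining = e^(−Te/τ) = e^(−0.24/0.2413) = 0.3699.
Trapped volume = 420.0 × 0.3699 = 155.36 mL.

155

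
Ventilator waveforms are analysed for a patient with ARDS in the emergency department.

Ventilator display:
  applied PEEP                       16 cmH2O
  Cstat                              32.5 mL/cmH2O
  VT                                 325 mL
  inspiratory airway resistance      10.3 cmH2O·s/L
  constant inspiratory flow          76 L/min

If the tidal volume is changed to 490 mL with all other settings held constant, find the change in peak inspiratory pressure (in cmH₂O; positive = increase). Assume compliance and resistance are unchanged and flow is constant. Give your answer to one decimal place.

PIP = Vt/C + R·V̇ + PEEP (constant-flow equation of motion).
Only the elastic term changes: ΔPIP = ΔVt / C = (490 − 325) / 32.5 = 5.077 cmH2O.

5.1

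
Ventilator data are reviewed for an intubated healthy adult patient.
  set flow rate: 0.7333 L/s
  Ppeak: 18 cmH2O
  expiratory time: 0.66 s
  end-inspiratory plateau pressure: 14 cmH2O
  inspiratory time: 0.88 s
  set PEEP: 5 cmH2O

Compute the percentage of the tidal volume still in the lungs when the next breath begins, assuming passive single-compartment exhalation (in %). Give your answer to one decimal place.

Vt = flow × Ti = 0.7333 L/s × 0.88 s × 1000 mL/L = 645.3 mL.
R = (PIP − Pplat)/V̇ = (18 − 14) / 0.7333 = 4.0/0.7333 = 5.455 cmH2O·s/L.
C = Vt/(Pplat − PEEP) = 645.3 / (14 − 5) = 645.3/9.0 = 71.7 mL/cmH2O.
τ = R × C = 5.455 × 0.0717 L/cmH2O = 0.3911 s.
Fraction remaining at end-expiration = e^(−Te/τ) = e^(−0.66/0.3911) = 0.185 → 18.5%.

18.5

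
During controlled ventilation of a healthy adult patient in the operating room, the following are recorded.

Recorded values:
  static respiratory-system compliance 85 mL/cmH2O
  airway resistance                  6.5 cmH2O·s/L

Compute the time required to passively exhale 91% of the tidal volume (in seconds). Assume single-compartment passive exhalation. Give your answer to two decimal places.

τ = R × C = 6.5 × 85 mL/cmH2O = 6.5 × 0.085 L/cmH2O = 0.5525 s.
Exhaled fraction f = 1 − e^(−t/τ) → t = −τ·ln(1 − f) = −0.5525·ln(0.09) = 1.33 s.

1.33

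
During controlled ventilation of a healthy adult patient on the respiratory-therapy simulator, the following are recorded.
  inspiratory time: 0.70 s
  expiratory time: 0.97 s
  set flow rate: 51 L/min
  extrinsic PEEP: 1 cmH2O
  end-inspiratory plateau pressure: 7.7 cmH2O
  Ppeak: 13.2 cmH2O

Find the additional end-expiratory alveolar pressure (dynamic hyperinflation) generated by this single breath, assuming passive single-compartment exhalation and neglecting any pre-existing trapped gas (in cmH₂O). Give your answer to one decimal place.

Flow: 51 L/min ÷ 60 = 0.85 L/s.
Vt = flow × Ti = 0.85 L/s × 0.70 s × 1000 mL/L = 595.0 mL.
R = (PIP − Pplat)/V̇ = (13.2 − 7.7) / 0.85 = 5.5/0.85 = 6.471 cmH2O·s/L.
C = Vt/(Pplat − PEEP) = 595.0 / (7.7 − 1) = 595.0/6.7 = 88.806 mL/cmH2O.
τ = R × C = 6.471 × 0.08881 L/cmH2O = 0.5747 s.
Fraction remaining = e^(−Te/τ) = e^(−0.97/0.5747) = 0.1849; trapped volume = 595.0 × 0.1849 = 110.02 mL.
Additional alveolar pressure from trapping ≈ V_trapped / C = 110.02 / 88.806 = 1.239 cmH2O.

1.2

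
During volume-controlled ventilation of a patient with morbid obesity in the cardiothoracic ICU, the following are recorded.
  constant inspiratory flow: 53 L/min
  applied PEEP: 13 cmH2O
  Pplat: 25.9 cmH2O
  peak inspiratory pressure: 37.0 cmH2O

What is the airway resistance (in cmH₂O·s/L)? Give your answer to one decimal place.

12.6

Flow: 53 L/min ÷ 60 = 0.8833 L/s.
Raw = (PIP − Pplat) / flow = (37.0 − 25.9) / 0.8833 = 11.1 / 0.8833 = 12.567 cmH2O·s/L.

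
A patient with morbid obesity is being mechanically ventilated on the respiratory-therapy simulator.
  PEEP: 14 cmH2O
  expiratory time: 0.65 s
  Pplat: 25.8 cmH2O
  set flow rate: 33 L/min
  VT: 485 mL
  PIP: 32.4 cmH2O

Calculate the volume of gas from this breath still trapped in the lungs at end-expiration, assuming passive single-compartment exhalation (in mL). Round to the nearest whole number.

130

Flow: 33 L/min ÷ 60 = 0.55 L/s.
R = (PIP − Pplat)/V̇ = (32.4 − 25.8) / 0.55 = 6.6/0.55 = 12.0 cmH2O·s/L.
C = Vt/(Pplat − PEEP) = 485.0 / (25.8 − 14) = 485.0/11.8 = 41.102 mL/cmH2O.
τ = R × C = 12.0 × 0.0411 L/cmH2O = 0.4932 s.
Fraction remaining = e^(−Te/τ) = e^(−0.65/0.4932) = 0.2677.
Trapped volume = 485.0 × 0.2677 = 129.83 mL.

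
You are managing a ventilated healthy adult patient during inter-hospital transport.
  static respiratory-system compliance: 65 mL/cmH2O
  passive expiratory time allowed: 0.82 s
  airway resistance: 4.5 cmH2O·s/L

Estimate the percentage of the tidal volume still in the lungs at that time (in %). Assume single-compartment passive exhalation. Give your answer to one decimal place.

τ = R × C = 4.5 × 65 mL/cmH2O = 4.5 × 0.065 L/cmH2O = 0.2925 s.
Passive exhalation: V(t)/V₀ = e^(−t/τ) = e^(−0.82/0.2925) = 0.0606.
Fraction remaining = 0.0606 → 6.06%.

6.1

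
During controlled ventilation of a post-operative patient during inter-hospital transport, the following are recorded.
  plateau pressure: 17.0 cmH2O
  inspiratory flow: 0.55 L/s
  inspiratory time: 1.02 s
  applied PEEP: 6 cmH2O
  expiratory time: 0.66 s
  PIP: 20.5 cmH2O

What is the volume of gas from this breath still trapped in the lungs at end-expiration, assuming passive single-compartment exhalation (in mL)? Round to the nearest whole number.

73

Vt = flow × Ti = 0.55 L/s × 1.02 s × 1000 mL/L = 561.0 mL.
R = (PIP − Pplat)/V̇ = (20.5 − 17.0) / 0.55 = 3.5/0.55 = 6.364 cmH2O·s/L.
C = Vt/(Pplat − PEEP) = 561.0 / (17.0 − 6) = 561.0/11.0 = 51.0 mL/cmH2O.
τ = R × C = 6.364 × 0.051 L/cmH2O = 0.3246 s.
Fraction remaining = e^(−Te/τ) = e^(−0.66/0.3246) = 0.1309.
Trapped volume = 561.0 × 0.1309 = 73.435 mL.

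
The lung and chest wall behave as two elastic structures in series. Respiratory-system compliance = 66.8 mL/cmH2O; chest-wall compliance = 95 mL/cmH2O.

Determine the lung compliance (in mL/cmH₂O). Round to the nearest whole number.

1/CL = 1/Crs − 1/Ccw.
1/CL = 1/66.8 − 1/95 = 0.004444.
CL = 225.02 mL/cmH2O.

225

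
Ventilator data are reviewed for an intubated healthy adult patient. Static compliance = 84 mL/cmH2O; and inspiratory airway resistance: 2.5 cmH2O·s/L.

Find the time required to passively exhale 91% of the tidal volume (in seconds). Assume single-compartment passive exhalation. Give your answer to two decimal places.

τ = R × C = 2.5 × 84 mL/cmH2O = 2.5 × 0.084 L/cmH2O = 0.21 s.
Exhaled fraction f = 1 − e^(−t/τ) → t = −τ·ln(1 − f) = −0.21·ln(0.09) = 0.5057 s.

0.51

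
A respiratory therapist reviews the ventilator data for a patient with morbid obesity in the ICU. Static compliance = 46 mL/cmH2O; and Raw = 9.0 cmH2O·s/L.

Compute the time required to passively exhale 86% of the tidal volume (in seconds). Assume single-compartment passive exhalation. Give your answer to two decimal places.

0.81

τ = R × C = 9.0 × 46 mL/cmH2O = 9.0 × 0.046 L/cmH2O = 0.414 s.
Exhaled fraction f = 1 − e^(−t/τ) → t = −τ·ln(1 − f) = −0.414·ln(0.14) = 0.814 s.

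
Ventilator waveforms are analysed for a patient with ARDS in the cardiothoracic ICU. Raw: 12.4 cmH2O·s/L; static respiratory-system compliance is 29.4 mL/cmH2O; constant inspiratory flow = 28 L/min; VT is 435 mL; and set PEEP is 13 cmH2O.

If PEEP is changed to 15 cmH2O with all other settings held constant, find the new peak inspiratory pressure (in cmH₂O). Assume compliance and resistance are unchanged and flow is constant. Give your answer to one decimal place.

35.6

Flow: 28 L/min ÷ 60 = 0.4667 L/s.
PIP = Vt/C + R·V̇ + PEEP (constant-flow equation of motion).
Only the baseline term changes: ΔPIP = ΔPEEP = 15 − 13 = 2.0 cmH2O.
Original PIP = 435/29.4 + 12.4×0.4667 + 13 = 33.583 cmH2O; new PIP = 33.583 + (2.0) = 35.583 cmH2O.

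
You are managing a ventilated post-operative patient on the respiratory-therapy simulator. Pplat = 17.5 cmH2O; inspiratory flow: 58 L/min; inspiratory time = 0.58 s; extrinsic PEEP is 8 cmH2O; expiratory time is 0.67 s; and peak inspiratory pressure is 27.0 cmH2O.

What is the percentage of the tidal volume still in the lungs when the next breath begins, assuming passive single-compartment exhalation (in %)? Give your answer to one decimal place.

Flow: 58 L/min ÷ 60 = 0.9667 L/s.
Vt = flow × Ti = 0.9667 L/s × 0.58 s × 1000 mL/L = 560.69 mL.
R = (PIP − Pplat)/V̇ = (27.0 − 17.5) / 0.9667 = 9.5/0.9667 = 9.827 cmH2O·s/L.
C = Vt/(Pplat − PEEP) = 560.69 / (17.5 − 8) = 560.69/9.5 = 59.02 mL/cmH2O.
τ = R × C = 9.827 × 0.05902 L/cmH2O = 0.58 s.
Fraction remaining at end-expiration = e^(−Te/τ) = e^(−0.67/0.58) = 0.315 → 31.5%.

31.5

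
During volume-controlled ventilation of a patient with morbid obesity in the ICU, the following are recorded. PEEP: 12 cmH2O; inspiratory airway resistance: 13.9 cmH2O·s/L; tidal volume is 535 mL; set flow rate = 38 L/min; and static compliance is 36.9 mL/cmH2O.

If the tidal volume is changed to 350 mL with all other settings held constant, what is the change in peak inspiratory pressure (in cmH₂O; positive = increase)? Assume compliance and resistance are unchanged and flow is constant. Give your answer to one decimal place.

PIP = Vt/C + R·V̇ + PEEP (constant-flow equation of motion).
Only the elastic term changes: ΔPIP = ΔVt / C = (350 − 535) / 36.9 = -5.014 cmH2O.

-5.0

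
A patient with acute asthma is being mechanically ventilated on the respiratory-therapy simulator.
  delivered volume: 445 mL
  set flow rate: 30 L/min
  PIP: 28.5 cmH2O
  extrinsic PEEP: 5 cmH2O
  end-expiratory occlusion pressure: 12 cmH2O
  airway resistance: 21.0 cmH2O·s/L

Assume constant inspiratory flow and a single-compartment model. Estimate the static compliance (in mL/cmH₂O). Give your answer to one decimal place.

74.2

Flow: 30 L/min ÷ 60 = 0.5 L/s.
Total PEEP = 12 cmH2O (set 5 + intrinsic 7); this is the baseline alveolar pressure.
Equation of motion (constant flow): PIP = Vt/C + R·V̇ + PEEP.
Vt/C = PIP − R·V̇ − PEEP = 28.5 − 21.0×0.5 − 12 = 28.5 − 10.5 − 12 = 6.0 cmH2O.
C = Vt / 6.0 = 445 / 6.0 = 74.167 mL/cmH2O.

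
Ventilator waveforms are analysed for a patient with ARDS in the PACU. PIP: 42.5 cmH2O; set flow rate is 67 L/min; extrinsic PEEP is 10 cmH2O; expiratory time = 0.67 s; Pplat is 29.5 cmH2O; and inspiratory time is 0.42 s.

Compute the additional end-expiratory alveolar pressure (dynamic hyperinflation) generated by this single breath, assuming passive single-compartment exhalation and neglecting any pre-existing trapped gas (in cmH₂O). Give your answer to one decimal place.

1.8

Flow: 67 L/min ÷ 60 = 1.1167 L/s.
Vt = flow × Ti = 1.1167 L/s × 0.42 s × 1000 mL/L = 469.01 mL.
R = (PIP − Pplat)/V̇ = (42.5 − 29.5) / 1.1167 = 13.0/1.1167 = 11.641 cmH2O·s/L.
C = Vt/(Pplat − PEEP) = 469.01 / (29.5 − 10) = 469.01/19.5 = 24.052 mL/cmH2O.
τ = R × C = 11.641 × 0.02405 L/cmH2O = 0.28 s.
Fraction remaining = e^(−Te/τ) = e^(−0.67/0.28) = 0.09137; trapped volume = 469.01 × 0.09137 = 42.853 mL.
Additional alveolar pressure from trapping ≈ V_trapped / C = 42.853 / 24.052 = 1.782 cmH2O.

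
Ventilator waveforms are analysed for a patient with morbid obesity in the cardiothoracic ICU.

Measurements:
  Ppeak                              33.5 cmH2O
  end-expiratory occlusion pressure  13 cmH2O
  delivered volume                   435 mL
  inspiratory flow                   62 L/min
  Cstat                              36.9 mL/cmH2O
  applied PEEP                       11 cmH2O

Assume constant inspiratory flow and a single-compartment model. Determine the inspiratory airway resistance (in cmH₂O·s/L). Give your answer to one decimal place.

Flow: 62 L/min ÷ 60 = 1.0333 L/s.
Total PEEP = 13 cmH2O (set 11 + intrinsic 2); this is the baseline alveolar pressure.
Equation of motion (constant flow): PIP = Vt/C + R·V̇ + PEEP.
R·V̇ = PIP − Vt/C − PEEP = 33.5 − 435/36.9 − 13 = 33.5 − 11.789 − 13 = 8.711 cmH2O.
R = 8.711 / 1.0333 = 8.43 cmH2O·s/L.

8.4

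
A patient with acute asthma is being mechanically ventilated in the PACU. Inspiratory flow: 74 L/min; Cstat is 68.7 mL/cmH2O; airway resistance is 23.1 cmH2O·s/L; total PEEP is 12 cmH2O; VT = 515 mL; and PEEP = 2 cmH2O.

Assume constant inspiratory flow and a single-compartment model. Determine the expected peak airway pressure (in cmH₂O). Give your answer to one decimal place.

48.0

Flow: 74 L/min ÷ 60 = 1.2333 L/s.
Total PEEP = 12 cmH2O (set 2 + intrinsic 10); this is the baseline alveolar pressure.
Equation of motion (constant flow): PIP = Vt/C + R·V̇ + PEEP.
PIP = 515/68.7 + 23.1×1.2333 + 12 = 7.496 + 28.489 + 12 = 47.985 cmH2O.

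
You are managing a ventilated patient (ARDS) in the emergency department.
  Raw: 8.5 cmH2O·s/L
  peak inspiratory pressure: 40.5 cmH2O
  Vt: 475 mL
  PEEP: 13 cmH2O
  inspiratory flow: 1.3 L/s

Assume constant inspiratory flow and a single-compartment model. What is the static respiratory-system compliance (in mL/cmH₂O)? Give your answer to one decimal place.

Equation of motion (constant flow): PIP = Vt/C + R·V̇ + PEEP.
Vt/C = PIP − R·V̇ − PEEP = 40.5 − 8.5×1.3 − 13 = 40.5 − 11.05 − 13 = 16.45 cmH2O.
C = Vt / 16.45 = 475 / 16.45 = 28.875 mL/cmH2O.

28.9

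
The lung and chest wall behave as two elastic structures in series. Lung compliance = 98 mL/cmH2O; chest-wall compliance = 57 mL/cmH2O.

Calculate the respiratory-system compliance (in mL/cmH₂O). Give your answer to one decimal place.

36.0

Lung and chest wall are elastances in series: 1/Crs = 1/CL + 1/Ccw.
1/Crs = 1/98 + 1/57 = 0.02775.
Crs = 36.036 mL/cmH2O.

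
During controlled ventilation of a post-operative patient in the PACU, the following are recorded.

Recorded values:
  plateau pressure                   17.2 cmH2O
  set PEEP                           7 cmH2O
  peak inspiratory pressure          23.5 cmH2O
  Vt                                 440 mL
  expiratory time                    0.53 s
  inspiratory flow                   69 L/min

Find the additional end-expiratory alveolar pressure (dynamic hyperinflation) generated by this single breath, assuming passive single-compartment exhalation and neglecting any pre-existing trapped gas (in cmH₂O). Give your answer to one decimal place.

Flow: 69 L/min ÷ 60 = 1.15 L/s.
R = (PIP − Pplat)/V̇ = (23.5 − 17.2) / 1.15 = 6.3/1.15 = 5.478 cmH2O·s/L.
C = Vt/(Pplat − PEEP) = 440.0 / (17.2 − 7) = 440.0/10.2 = 43.137 mL/cmH2O.
τ = R × C = 5.478 × 0.04314 L/cmH2O = 0.2363 s.
Fraction remaining = e^(−Te/τ) = e^(−0.53/0.2363) = 0.1061; trapped volume = 440.0 × 0.1061 = 46.684 mL.
Additional alveolar pressure from trapping ≈ V_trapped / C = 46.684 / 43.137 = 1.082 cmH2O.

1.1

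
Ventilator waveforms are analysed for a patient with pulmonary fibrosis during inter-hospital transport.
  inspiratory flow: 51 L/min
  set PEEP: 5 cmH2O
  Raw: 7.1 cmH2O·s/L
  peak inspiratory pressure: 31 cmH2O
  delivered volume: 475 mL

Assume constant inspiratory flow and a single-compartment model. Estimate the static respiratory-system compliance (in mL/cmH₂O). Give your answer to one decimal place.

Flow: 51 L/min ÷ 60 = 0.85 L/s.
Equation of motion (constant flow): PIP = Vt/C + R·V̇ + PEEP.
Vt/C = PIP − R·V̇ − PEEP = 31 − 7.1×0.85 − 5 = 31 − 6.035 − 5 = 19.965 cmH2O.
C = Vt / 19.965 = 475 / 19.965 = 23.792 mL/cmH2O.

23.8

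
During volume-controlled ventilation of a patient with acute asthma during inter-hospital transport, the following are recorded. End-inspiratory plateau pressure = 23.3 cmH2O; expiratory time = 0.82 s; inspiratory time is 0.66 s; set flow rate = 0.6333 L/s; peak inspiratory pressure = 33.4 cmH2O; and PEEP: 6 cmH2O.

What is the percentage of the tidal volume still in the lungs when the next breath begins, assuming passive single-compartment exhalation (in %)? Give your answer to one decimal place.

Vt = flow × Ti = 0.6333 L/s × 0.66 s × 1000 mL/L = 417.98 mL.
R = (PIP − Pplat)/V̇ = (33.4 − 23.3) / 0.6333 = 10.1/0.6333 = 15.948 cmH2O·s/L.
C = Vt/(Pplat − PEEP) = 417.98 / (23.3 − 6) = 417.98/17.3 = 24.161 mL/cmH2O.
τ = R × C = 15.948 × 0.02416 L/cmH2O = 0.3853 s.
Fraction remaining at end-expiration = e^(−Te/τ) = e^(−0.82/0.3853) = 0.119 → 11.9%.

11.9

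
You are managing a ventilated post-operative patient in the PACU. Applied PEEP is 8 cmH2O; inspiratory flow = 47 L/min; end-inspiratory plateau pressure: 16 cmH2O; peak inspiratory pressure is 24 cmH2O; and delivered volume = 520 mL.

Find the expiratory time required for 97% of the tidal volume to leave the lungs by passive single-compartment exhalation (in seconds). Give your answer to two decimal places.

2.33

Flow: 47 L/min ÷ 60 = 0.7833 L/s.
R = (PIP − Pplat)/V̇ = (24 − 16) / 0.7833 = 8.0/0.7833 = 10.213 cmH2O·s/L.
C = Vt/(Pplat − PEEP) = 520.0 / (16 − 8) = 520.0/8.0 = 65.0 mL/cmH2O.
τ = R × C = 10.213 × 0.065 L/cmH2O = 0.6638 s.
t = −τ·ln(1 − 0.97) = −0.6638·ln(0.03) = 2.328 s.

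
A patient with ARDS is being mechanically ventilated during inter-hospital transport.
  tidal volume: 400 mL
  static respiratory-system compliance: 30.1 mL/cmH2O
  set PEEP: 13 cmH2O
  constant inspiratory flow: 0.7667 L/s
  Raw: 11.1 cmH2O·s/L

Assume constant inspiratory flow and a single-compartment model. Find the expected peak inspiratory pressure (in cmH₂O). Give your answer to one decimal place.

34.8

Equation of motion (constant flow): PIP = Vt/C + R·V̇ + PEEP.
PIP = 400/30.1 + 11.1×0.7667 + 13 = 13.289 + 8.51 + 13 = 34.799 cmH2O.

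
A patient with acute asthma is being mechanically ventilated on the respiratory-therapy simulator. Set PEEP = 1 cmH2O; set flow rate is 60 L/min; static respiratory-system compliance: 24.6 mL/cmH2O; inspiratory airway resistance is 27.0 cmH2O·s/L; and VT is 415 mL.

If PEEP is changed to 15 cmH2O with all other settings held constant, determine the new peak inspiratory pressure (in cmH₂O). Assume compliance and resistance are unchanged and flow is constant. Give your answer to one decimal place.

Flow: 60 L/min ÷ 60 = 1 L/s.
PIP = Vt/C + R·V̇ + PEEP (constant-flow equation of motion).
Only the baseline term changes: ΔPIP = ΔPEEP = 15 − 1 = 14.0 cmH2O.
Original PIP = 415/24.6 + 27.0×1 + 1 = 44.87 cmH2O; new PIP = 44.87 + (14.0) = 58.87 cmH2O.

58.9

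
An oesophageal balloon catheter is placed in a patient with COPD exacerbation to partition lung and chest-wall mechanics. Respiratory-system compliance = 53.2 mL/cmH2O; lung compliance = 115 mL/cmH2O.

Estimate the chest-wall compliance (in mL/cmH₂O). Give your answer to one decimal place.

1/Ccw = 1/Crs − 1/CL.
1/Ccw = 1/53.2 − 1/115 = 0.0101.
Ccw = 99.01 mL/cmH2O.

99.0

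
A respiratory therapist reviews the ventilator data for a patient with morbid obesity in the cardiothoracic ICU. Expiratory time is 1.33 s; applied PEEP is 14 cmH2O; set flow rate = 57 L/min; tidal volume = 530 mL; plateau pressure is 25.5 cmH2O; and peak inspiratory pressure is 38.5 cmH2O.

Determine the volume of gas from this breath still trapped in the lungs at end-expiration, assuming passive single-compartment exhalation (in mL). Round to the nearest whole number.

Flow: 57 L/min ÷ 60 = 0.95 L/s.
R = (PIP − Pplat)/V̇ = (38.5 − 25.5) / 0.95 = 13.0/0.95 = 13.684 cmH2O·s/L.
C = Vt/(Pplat − PEEP) = 530.0 / (25.5 − 14) = 530.0/11.5 = 46.087 mL/cmH2O.
τ = R × C = 13.684 × 0.04609 L/cmH2O = 0.6307 s.
Fraction remaining = e^(−Te/τ) = e^(−1.33/0.6307) = 0.1214.
Trapped volume = 530.0 × 0.1214 = 64.342 mL.

64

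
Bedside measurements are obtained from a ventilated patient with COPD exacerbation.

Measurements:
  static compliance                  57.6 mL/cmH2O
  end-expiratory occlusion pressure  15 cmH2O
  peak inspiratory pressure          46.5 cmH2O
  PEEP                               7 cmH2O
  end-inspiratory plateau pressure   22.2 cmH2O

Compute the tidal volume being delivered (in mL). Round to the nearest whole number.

415

End-expiratory occlusion gives total PEEP = 15 cmH2O (intrinsic PEEP = 15 − 7 = 8). Use total PEEP for the elastic gradient.
Vt = Cstat × (Pplat − PEEPtotal) = 57.6 × (22.2 − 15) = 57.6 × 7.2 = 414.72 mL.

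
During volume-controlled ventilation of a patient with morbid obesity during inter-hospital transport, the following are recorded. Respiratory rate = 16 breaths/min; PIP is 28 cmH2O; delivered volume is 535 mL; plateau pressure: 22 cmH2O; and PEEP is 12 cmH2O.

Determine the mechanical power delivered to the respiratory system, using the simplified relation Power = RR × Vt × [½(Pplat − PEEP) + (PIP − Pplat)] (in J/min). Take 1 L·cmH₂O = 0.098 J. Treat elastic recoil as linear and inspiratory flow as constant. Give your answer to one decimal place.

9.2

Per-breath work = Vt × [½(Pplat−PEEP) + (PIP−Pplat)] = 0.535 × [0.5×10.0 + 6.0] = 0.535 × 11.0 = 5.885 L·cmH2O.
Power = 16 × 5.885 = 94.16 L·cmH2O/min.
× 0.098 J/(L·cmH2O) → 9.228 J/min.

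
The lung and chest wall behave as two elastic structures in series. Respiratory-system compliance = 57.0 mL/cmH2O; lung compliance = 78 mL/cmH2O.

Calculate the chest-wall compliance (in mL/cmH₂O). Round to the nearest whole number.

212

1/Ccw = 1/Crs − 1/CL.
1/Ccw = 1/57.0 − 1/78 = 0.004723.
Ccw = 211.73 mL/cmH2O.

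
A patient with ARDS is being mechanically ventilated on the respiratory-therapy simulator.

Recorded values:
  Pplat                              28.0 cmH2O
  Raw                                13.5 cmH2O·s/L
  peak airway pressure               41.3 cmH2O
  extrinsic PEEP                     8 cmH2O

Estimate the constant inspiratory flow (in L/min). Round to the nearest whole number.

flow = (PIP − Pplat) / Raw = (41.3 − 28.0) / 13.5 = 0.9852 L/s × 60 = 59.112 L/min.

59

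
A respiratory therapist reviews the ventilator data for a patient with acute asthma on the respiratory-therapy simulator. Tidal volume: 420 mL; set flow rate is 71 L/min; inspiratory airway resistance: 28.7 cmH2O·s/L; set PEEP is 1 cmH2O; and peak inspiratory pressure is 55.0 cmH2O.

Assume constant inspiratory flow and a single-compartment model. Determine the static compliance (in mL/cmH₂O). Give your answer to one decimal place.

21.0

Flow: 71 L/min ÷ 60 = 1.1833 L/s.
Equation of motion (constant flow): PIP = Vt/C + R·V̇ + PEEP.
Vt/C = PIP − R·V̇ − PEEP = 55.0 − 28.7×1.1833 − 1 = 55.0 − 33.961 − 1 = 20.039 cmH2O.
C = Vt / 20.039 = 420 / 20.039 = 20.959 mL/cmH2O.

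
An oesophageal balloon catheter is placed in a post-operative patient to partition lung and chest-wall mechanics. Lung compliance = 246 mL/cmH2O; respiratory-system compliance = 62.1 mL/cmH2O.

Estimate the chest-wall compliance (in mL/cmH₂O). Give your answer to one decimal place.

83.1

1/Ccw = 1/Crs − 1/CL.
1/Ccw = 1/62.1 − 1/246 = 0.01204.
Ccw = 83.056 mL/cmH2O.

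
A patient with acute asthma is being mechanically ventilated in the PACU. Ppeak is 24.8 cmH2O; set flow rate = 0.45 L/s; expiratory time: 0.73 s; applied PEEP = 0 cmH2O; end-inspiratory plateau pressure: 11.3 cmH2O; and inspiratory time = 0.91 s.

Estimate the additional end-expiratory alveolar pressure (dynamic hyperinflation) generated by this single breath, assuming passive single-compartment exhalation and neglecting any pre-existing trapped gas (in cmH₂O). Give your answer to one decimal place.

5.8

Vt = flow × Ti = 0.45 L/s × 0.91 s × 1000 mL/L = 409.5 mL.
R = (PIP − Pplat)/V̇ = (24.8 − 11.3) / 0.45 = 13.5/0.45 = 30.0 cmH2O·s/L.
C = Vt/(Pplat − PEEP) = 409.5 / (11.3 − 0) = 409.5/11.3 = 36.239 mL/cmH2O.
τ = R × C = 30.0 × 0.03624 L/cmH2O = 1.087 s.
Fraction remaining = e^(−Te/τ) = e^(−0.73/1.087) = 0.5109; trapped volume = 409.5 × 0.5109 = 209.21 mL.
Additional alveolar pressure from trapping ≈ V_trapped / C = 209.21 / 36.239 = 5.773 cmH2O.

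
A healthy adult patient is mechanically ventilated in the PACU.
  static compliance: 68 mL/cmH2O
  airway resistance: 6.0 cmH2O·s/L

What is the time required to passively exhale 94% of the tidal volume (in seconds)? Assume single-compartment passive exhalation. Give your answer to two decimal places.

1.15

τ = R × C = 6.0 × 68 mL/cmH2O = 6.0 × 0.068 L/cmH2O = 0.408 s.
Exhaled fraction f = 1 − e^(−t/τ) → t = −τ·ln(1 − f) = −0.408·ln(0.06) = 1.148 s.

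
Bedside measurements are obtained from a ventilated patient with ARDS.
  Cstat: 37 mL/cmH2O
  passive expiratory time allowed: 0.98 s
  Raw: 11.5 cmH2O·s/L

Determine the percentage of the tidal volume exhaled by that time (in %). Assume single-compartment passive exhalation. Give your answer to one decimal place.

90.0

τ = R × C = 11.5 × 37 mL/cmH2O = 11.5 × 0.037 L/cmH2O = 0.4255 s.
Passive exhalation: V(t)/V₀ = e^(−t/τ) = e^(−0.98/0.4255) = 0.09994.
Fraction exhaled = 1 − 0.09994 = 0.9001 → 90.01%.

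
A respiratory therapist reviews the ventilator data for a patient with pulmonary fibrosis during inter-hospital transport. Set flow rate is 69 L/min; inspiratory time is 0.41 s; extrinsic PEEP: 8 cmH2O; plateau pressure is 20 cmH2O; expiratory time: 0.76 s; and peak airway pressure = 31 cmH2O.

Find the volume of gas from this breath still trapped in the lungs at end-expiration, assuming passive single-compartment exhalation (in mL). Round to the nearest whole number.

62

Flow: 69 L/min ÷ 60 = 1.15 L/s.
Vt = flow × Ti = 1.15 L/s × 0.41 s × 1000 mL/L = 471.5 mL.
R = (PIP − Pplat)/V̇ = (31 − 20) / 1.15 = 11.0/1.15 = 9.565 cmH2O·s/L.
C = Vt/(Pplat − PEEP) = 471.5 / (20 − 8) = 471.5/12.0 = 39.292 mL/cmH2O.
τ = R × C = 9.565 × 0.03929 L/cmH2O = 0.3758 s.
Fraction remaining = e^(−Te/τ) = e^(−0.76/0.3758) = 0.1323.
Trapped volume = 471.5 × 0.1323 = 62.379 mL.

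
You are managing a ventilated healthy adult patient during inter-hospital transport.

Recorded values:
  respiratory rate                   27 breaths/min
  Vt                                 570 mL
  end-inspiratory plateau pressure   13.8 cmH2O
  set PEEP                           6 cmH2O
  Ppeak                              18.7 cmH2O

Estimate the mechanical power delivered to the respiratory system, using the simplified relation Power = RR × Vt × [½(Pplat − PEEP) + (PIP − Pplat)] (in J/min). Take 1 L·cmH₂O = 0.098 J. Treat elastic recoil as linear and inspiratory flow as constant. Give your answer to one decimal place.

Per-breath work = Vt × [½(Pplat−PEEP) + (PIP−Pplat)] = 0.570 × [0.5×7.8 + 4.9] = 0.570 × 8.8 = 5.016 L·cmH2O.
Power = 27 × 5.016 = 135.43 L·cmH2O/min.
× 0.098 J/(L·cmH2O) → 13.272 J/min.

13.3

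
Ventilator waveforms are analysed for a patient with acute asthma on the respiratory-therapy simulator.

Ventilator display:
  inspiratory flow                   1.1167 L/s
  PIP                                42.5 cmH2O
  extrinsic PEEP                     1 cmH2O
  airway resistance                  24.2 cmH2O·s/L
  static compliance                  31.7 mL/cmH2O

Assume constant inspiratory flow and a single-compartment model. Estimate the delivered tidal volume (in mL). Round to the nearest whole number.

Equation of motion (constant flow): PIP = Vt/C + R·V̇ + PEEP.
Vt/C = PIP − R·V̇ − PEEP = 42.5 − 27.024 − 1 = 14.476 cmH2O.
Vt = C × 14.476 = 31.7 × 14.476 = 458.89 mL.

459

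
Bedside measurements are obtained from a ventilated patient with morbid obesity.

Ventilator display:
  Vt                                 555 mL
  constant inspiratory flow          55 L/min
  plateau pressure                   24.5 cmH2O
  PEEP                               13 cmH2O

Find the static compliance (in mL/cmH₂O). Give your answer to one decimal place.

48.3

Cstat = Vt / (Pplat − PEEP) = 555 / (24.5 − 13) = 555 / 11.5 = 48.261 mL/cmH2O.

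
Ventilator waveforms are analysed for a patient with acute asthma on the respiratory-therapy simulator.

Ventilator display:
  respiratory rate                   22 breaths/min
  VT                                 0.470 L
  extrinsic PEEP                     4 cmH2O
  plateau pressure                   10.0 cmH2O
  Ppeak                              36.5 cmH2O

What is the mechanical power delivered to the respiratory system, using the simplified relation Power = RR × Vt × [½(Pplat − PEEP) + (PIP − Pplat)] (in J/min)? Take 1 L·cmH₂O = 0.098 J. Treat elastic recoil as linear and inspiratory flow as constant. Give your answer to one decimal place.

Per-breath work = Vt × [½(Pplat−PEEP) + (PIP−Pplat)] = 0.470 × [0.5×6.0 + 26.5] = 0.470 × 29.5 = 13.865 L·cmH2O.
Power = 22 × 13.865 = 305.03 L·cmH2O/min.
× 0.098 J/(L·cmH2O) → 29.893 J/min.

29.9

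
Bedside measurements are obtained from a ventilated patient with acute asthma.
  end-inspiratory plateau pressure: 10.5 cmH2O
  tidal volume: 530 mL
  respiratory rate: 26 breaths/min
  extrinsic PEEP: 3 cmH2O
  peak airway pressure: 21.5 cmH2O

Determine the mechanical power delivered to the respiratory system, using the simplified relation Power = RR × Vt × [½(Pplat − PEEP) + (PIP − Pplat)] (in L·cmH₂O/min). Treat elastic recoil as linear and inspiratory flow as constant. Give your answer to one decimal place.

Per-breath work = Vt × [½(Pplat−PEEP) + (PIP−Pplat)] = 0.530 × [0.5×7.5 + 11.0] = 0.530 × 14.75 = 7.818 L·cmH2O.
Power = 26 × 7.818 = 203.27 L·cmH2O/min.

203.3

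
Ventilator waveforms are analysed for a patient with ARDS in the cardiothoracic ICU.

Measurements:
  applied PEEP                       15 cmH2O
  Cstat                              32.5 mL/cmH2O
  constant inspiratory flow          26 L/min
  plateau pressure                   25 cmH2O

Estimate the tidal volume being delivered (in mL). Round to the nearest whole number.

325

Vt = Cstat × (Pplat − PEEP) = 32.5 × (25 − 15) = 32.5 × 10.0 = 325.0 mL.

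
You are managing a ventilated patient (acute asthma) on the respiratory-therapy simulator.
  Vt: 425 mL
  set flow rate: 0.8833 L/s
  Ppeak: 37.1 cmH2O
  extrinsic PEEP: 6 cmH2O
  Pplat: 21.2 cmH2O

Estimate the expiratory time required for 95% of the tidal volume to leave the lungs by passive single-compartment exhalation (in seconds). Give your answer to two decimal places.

R = (PIP − Pplat)/V̇ = (37.1 − 21.2) / 0.8833 = 15.9/0.8833 = 18.001 cmH2O·s/L.
C = Vt/(Pplat − PEEP) = 425.0 / (21.2 − 6) = 425.0/15.2 = 27.961 mL/cmH2O.
τ = R × C = 18.001 × 0.02796 L/cmH2O = 0.5033 s.
t = −τ·ln(1 − 0.95) = −0.5033·ln(0.05) = 1.508 s.

1.51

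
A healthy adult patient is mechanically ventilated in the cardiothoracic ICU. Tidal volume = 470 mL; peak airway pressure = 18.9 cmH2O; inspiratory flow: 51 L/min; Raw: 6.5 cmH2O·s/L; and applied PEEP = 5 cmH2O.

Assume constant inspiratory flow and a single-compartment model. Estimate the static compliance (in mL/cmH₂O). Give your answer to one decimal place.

Flow: 51 L/min ÷ 60 = 0.85 L/s.
Equation of motion (constant flow): PIP = Vt/C + R·V̇ + PEEP.
Vt/C = PIP − R·V̇ − PEEP = 18.9 − 6.5×0.85 − 5 = 18.9 − 5.525 − 5 = 8.375 cmH2O.
C = Vt / 8.375 = 470 / 8.375 = 56.119 mL/cmH2O.

56.1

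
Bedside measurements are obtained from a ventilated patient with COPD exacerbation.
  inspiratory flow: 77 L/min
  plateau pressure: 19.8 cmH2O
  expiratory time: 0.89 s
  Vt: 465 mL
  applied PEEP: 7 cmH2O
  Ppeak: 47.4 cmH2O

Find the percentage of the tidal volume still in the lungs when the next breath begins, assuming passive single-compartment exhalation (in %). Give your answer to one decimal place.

32.0

Flow: 77 L/min ÷ 60 = 1.2833 L/s.
R = (PIP − Pplat)/V̇ = (47.4 − 19.8) / 1.2833 = 27.6/1.2833 = 21.507 cmH2O·s/L.
C = Vt/(Pplat − PEEP) = 465.0 / (19.8 − 7) = 465.0/12.8 = 36.328 mL/cmH2O.
τ = R × C = 21.507 × 0.03633 L/cmH2O = 0.7813 s.
Fraction remaining at end-expiration = e^(−Te/τ) = e^(−0.89/0.7813) = 0.3201 → 32.01%.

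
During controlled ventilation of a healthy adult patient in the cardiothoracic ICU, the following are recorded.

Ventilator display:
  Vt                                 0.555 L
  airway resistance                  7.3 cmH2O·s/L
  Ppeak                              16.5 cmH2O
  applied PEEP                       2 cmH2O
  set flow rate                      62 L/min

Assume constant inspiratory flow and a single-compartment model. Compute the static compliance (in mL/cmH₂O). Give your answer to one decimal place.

Flow: 62 L/min ÷ 60 = 1.0333 L/s.
Equation of motion (constant flow): PIP = Vt/C + R·V̇ + PEEP.
Vt/C = PIP − R·V̇ − PEEP = 16.5 − 7.3×1.0333 − 2 = 16.5 − 7.543 − 2 = 6.957 cmH2O.
C = Vt / 6.957 = 555 / 6.957 = 79.776 mL/cmH2O.

79.8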